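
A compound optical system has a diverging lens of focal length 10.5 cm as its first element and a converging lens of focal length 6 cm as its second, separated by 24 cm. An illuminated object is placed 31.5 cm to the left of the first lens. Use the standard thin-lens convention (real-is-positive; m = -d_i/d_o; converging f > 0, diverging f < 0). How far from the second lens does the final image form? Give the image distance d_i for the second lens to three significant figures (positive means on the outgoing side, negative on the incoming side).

Applying the thin-lens equation to the first lens, 1/(-10.5) = 1/31.5 + 1/d_i1, which gives d_i1 = -7.875 cm.
With d_i1 < 0 the first image is virtual and lies on the object side; the object distance for lens 2 is d_o2 = 24 - (-7.875) = 31.875 cm.
Applying the thin-lens equation again with f_2 = 6 cm and d_o2 = 31.875 cm gives d_i2 = 7.391 cm.

7.39 cm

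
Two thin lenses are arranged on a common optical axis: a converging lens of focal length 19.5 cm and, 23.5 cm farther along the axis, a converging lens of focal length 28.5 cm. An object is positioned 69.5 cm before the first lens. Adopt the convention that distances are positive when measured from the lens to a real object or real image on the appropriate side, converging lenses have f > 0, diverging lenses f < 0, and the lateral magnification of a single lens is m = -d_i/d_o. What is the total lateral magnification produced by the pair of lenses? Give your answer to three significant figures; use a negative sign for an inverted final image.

Applying the thin-lens equation to the first lens, 1/19.5 = 1/69.5 + 1/d_i1, which gives d_i1 = 27.105 cm.
Its lateral magnification is m_1 = -d_i1/d_o1 = -(27.105)/69.5 = -0.3900.
Since 27.105 cm > 23.5 cm, the first image lies past the second lens and serves as a virtual object: d_o2 = L - d_i1 = -3.605 cm.
Applying the thin-lens equation again with f_2 = 28.5 cm and d_o2 = -3.605 cm gives d_i2 = 3.200 cm.
m_2 = -(3.200)/(-3.605) = 0.8877.
Overall magnification: m = m_1 m_2 = -0.3462.

-0.346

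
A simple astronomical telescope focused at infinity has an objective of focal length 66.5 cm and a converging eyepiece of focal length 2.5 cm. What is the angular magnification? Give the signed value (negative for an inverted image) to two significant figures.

-27

M = -f_obj/f_eye = -66.5/(2.5) = -26.600.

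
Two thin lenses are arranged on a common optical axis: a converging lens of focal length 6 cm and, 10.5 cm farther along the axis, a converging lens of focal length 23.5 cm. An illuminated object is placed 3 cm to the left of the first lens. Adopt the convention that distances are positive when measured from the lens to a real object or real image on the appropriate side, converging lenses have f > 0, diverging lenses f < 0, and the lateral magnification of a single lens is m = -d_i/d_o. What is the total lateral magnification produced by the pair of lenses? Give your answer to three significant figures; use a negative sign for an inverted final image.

6.71

Lens 1: 1/d_i1 = 1/f_1 - 1/d_o1 = 1/6 - 1/3 = -0.16667 cm^-1, so d_i1 = -6.000 cm.
m_1 = -(-6.000)/3 = 2.0000.
The intermediate image is virtual, 6.000 cm to the left of lens 1, so d_o2 = L - d_i1 = 10.5 - (-6.000) = 16.500 cm.
Lens 2: 1/d_i2 = 1/f_2 - 1/d_o2 = 1/23.5 - 1/(16.500) = -0.01805 cm^-1, so d_i2 = -55.393 cm.
m_2 = -(-55.393)/(16.500) = 3.3571.
The system's lateral magnification is m_1 m_2 = (2.0000)(3.3571) = 6.7143.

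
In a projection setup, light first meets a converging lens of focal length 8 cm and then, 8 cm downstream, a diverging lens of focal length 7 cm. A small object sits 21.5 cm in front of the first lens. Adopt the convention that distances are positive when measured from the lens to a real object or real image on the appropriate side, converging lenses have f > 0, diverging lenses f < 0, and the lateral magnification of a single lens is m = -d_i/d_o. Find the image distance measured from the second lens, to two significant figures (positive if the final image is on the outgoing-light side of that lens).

15 cm

First lens: d_i1 = 1/(1/8 - 1/21.5) = 12.741 cm.
This image would form 12.741 cm past lens 1, i.e. 4.741 cm beyond lens 2, so it is a virtual object for lens 2: d_o2 = 8 - 12.741 = -4.741 cm.
Second lens: d_i2 = 1/(1/(-7) - 1/(-4.741)) = 14.689 cm.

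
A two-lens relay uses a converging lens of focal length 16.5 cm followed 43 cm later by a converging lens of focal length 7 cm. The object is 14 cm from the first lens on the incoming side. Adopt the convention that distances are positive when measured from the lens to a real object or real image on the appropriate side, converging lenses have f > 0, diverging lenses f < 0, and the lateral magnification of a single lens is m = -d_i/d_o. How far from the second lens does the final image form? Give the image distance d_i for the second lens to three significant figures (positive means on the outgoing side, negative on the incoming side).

Applying the thin-lens equation to the first lens, 1/16.5 = 1/14 + 1/d_i1, which gives d_i1 = -92.400 cm.
With d_i1 < 0 the first image is virtual and lies on the object side; the object distance for lens 2 is d_o2 = 43 - (-92.400) = 135.400 cm.
Applying the thin-lens equation again with f_2 = 7 cm and d_o2 = 135.400 cm gives d_i2 = 7.382 cm.

7.38 cm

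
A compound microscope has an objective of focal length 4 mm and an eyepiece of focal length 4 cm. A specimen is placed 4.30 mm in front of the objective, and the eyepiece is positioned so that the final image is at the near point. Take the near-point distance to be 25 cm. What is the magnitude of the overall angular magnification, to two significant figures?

Convert to cm: f_obj = 4 mm = 0.4 cm; d_o = 4.30 mm = 0.43 cm.
Objective: 1/d_i = 1/f_obj - 1/d_o = 1/0.4 - 1/0.43 = 0.17442 cm^-1, so d_i = 5.733 cm.
m_obj = -d_i/d_o = -5.733/0.43 = -13.333.
Eyepiece angular magnification (image at near point): M_eye = 1 + D/f_e = 1 + 25/4 = 7.250.
Overall M = m_obj x M_eye = (-13.333)(7.250) = -96.67.
|M| = 96.67.

97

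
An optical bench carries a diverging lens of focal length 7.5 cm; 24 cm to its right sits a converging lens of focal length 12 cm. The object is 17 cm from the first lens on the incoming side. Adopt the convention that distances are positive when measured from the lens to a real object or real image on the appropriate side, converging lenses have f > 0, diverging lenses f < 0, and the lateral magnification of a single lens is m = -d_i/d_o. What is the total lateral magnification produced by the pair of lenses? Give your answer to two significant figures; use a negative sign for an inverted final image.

-0.21

First lens: d_i1 = 1/(1/(-7.5) - 1/17) = -5.204 cm.
m_1 = -(-5.204)/17 = 0.3061.
The intermediate image is virtual, 5.204 cm to the left of lens 1, so d_o2 = L - d_i1 = 24 - (-5.204) = 29.204 cm.
Second lens: d_i2 = 1/(1/12 - 1/(29.204)) = 20.370 cm.
m_2 = -(20.370)/(29.204) = -0.6975.
Total m = m_1 x m_2 = (0.3061)(-0.6975) = -0.2135.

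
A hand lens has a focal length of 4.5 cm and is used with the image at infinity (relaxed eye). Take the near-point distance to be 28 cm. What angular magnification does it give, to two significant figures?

6.2

M = D/f = 28/4.5 = 6.222.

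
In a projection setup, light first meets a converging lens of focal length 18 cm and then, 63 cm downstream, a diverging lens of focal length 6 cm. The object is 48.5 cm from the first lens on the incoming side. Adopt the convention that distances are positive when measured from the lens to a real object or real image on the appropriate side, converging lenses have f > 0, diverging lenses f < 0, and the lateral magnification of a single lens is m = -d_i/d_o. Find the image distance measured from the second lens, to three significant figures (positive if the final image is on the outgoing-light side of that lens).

First lens: d_i1 = 1/(1/18 - 1/48.5) = 28.623 cm.
The intermediate image is 28.623 cm to the right of lens 1, so d_o2 = L - d_i1 = 63 - 28.623 = 34.377 cm.
Second lens: d_i2 = 1/(1/(-6) - 1/(34.377)) = -5.108 cm.

-5.11 cm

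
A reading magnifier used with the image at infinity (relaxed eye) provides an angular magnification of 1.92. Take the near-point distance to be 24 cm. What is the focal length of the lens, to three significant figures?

12.5 cm

For the image at infinity, M = D/f.
f = D/M = 24/1.92 = 12.500 cm.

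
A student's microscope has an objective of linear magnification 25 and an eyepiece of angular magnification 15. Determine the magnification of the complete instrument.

375

The overall magnification of a compound microscope is the product of the objective and eyepiece magnifications:
M = M_obj x M_eye = 25 x 15 = 375.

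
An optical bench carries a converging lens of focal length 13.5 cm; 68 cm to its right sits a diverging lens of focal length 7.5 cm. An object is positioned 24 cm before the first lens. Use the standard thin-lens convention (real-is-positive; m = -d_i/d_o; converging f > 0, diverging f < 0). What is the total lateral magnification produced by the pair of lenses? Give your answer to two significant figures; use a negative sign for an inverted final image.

-0.22

First lens: d_i1 = 1/(1/13.5 - 1/24) = 30.857 cm.
m_1 = -(30.857)/24 = -1.2857.
That image sits 37.143 cm in front of the second lens, so d_o2 = 37.143 cm.
Second lens: d_i2 = 1/(1/(-7.5) - 1/(37.143)) = -6.240 cm.
m_2 = -(-6.240)/(37.143) = 0.1680.
Total m = m_1 x m_2 = (-1.2857)(0.1680) = -0.2160.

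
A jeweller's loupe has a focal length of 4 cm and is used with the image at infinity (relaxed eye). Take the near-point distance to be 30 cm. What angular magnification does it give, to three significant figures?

M = D/f = 30/4 = 7.500.

7.50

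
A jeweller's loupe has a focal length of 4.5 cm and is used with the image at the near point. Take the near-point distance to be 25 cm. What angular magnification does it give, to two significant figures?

6.6

M = 1 + D/f = 1 + 25/4.5 = 6.556.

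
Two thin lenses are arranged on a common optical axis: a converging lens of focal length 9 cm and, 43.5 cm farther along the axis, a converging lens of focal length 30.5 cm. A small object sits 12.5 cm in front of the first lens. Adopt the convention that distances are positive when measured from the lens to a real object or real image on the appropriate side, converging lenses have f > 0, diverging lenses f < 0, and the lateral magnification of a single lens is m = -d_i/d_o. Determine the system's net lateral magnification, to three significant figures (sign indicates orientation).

-4.10

First lens: d_i1 = 1/(1/9 - 1/12.5) = 32.143 cm.
m_1 = -(32.143)/12.5 = -2.5714.
The intermediate image is 32.143 cm to the right of lens 1, so d_o2 = L - d_i1 = 43.5 - 32.143 = 11.357 cm.
Second lens: d_i2 = 1/(1/30.5 - 1/(11.357)) = -18.095 cm.
m_2 = -(-18.095)/(11.357) = 1.5933.
The system's lateral magnification is m_1 m_2 = (-2.5714)(1.5933) = -4.0970.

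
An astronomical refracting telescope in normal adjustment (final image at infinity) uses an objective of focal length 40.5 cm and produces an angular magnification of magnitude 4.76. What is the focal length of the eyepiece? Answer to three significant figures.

|M| = f_obj/f_eye, so f_eye = f_obj/|M| = 40.5/4.76 = 8.508 cm.

8.51 cm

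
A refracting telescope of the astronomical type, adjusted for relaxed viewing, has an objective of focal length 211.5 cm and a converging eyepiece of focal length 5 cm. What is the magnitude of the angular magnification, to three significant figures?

|M| = f_obj/|f_eye| = 211.5/5 = 42.300.

42.3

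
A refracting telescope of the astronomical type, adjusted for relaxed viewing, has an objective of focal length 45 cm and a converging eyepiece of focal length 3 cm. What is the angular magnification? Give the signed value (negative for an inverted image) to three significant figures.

-15.0

M = -f_obj/f_eye = -45/(3) = -15.000.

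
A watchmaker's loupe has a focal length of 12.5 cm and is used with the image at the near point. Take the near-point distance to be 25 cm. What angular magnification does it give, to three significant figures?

M = 1 + D/f = 1 + 25/12.5 = 3.000.

3.00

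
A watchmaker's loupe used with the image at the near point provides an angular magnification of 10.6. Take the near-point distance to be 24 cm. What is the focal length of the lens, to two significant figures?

2.5 cm

For the image at the near point, M = 1 + D/f.
f = D/(M - 1) = 24/(10.6 - 1) = 2.500 cm.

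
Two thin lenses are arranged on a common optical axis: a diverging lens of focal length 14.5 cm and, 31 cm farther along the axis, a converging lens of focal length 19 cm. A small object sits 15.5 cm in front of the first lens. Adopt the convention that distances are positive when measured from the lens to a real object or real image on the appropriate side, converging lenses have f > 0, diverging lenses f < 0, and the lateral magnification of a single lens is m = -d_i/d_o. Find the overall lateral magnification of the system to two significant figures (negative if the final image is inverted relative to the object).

-0.47

Applying the thin-lens equation to the first lens, 1/(-14.5) = 1/15.5 + 1/d_i1, which gives d_i1 = -7.492 cm.
Its lateral magnification is m_1 = -d_i1/d_o1 = -(-7.492)/15.5 = 0.4833.
The intermediate image is virtual, 7.492 cm to the left of lens 1, so d_o2 = L - d_i1 = 31 - (-7.492) = 38.492 cm.
Applying the thin-lens equation again with f_2 = 19 cm and d_o2 = 38.492 cm gives d_i2 = 37.521 cm.
m_2 = -(37.521)/(38.492) = -0.9748.
The system's lateral magnification is m_1 m_2 = (0.4833)(-0.9748) = -0.4711.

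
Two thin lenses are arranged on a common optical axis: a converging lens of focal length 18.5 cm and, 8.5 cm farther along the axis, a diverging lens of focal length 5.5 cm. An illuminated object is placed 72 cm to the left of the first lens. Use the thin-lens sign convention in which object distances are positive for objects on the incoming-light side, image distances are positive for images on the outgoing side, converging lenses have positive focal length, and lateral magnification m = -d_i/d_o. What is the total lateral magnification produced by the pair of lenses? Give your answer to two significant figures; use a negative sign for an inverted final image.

0.17

Lens 1: 1/d_i1 = 1/f_1 - 1/d_o1 = 1/18.5 - 1/72 = 0.04017 cm^-1, so d_i1 = 24.897 cm.
m_1 = -(24.897)/72 = -0.3458.
Since 24.897 cm > 8.5 cm, the first image lies past the second lens and serves as a virtual object: d_o2 = L - d_i1 = -16.397 cm.
Lens 2: 1/d_i2 = 1/f_2 - 1/d_o2 = 1/(-5.5) - 1/(-16.397) = -0.12083 cm^-1, so d_i2 = -8.276 cm.
m_2 = -(-8.276)/(-16.397) = -0.5047.
Overall magnification: m = m_1 m_2 = 0.1745.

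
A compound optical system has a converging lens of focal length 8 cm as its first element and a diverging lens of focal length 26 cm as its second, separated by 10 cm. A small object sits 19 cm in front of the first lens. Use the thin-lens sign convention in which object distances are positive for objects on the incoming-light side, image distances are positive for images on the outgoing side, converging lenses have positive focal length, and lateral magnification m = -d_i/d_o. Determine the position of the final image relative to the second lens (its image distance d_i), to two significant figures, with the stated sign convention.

4.5 cm

Lens 1: 1/d_i1 = 1/f_1 - 1/d_o1 = 1/8 - 1/19 = 0.07237 cm^-1, so d_i1 = 13.818 cm.
This image would form 13.818 cm past lens 1, i.e. 3.818 cm beyond lens 2, so it is a virtual object for lens 2: d_o2 = 10 - 13.818 = -3.818 cm.
Lens 2: 1/d_i2 = 1/f_2 - 1/d_o2 = 1/(-26) - 1/(-3.818) = 0.22344 cm^-1, so d_i2 = 4.475 cm.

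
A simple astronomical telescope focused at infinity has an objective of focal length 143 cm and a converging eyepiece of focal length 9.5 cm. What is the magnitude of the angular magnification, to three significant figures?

15.1

|M| = f_obj/|f_eye| = 143/9.5 = 15.053.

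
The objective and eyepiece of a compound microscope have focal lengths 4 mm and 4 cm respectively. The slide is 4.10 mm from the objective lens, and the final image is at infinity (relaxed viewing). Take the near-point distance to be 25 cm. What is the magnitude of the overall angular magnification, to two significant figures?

Convert to cm: f_obj = 4 mm = 0.4 cm; d_o = 4.10 mm = 0.41 cm.
Objective: 1/d_i = 1/f_obj - 1/d_o = 1/0.4 - 1/0.41 = 0.06098 cm^-1, so d_i = 16.400 cm.
m_obj = -d_i/d_o = -16.400/0.41 = -40.000.
Eyepiece angular magnification (image at infinity): M_eye = D/f_e = 25/4 = 6.250.
Overall M = m_obj x M_eye = (-40.000)(6.250) = -250.00.
|M| = 250.00.

250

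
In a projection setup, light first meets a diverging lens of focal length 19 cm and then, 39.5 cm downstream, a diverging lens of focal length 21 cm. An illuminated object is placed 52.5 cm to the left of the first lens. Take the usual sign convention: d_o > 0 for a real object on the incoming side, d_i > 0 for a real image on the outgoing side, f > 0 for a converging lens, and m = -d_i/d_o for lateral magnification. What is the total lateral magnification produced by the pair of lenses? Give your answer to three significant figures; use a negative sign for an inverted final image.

0.0750

Lens 1: 1/d_i1 = 1/f_1 - 1/d_o1 = 1/(-19) - 1/52.5 = -0.07168 cm^-1, so d_i1 = -13.951 cm.
m_1 = -(-13.951)/52.5 = 0.2657.
With d_i1 < 0 the first image is virtual and lies on the object side; the object distance for lens 2 is d_o2 = 39.5 - (-13.951) = 53.451 cm.
Lens 2: 1/d_i2 = 1/f_2 - 1/d_o2 = 1/(-21) - 1/(53.451) = -0.06633 cm^-1, so d_i2 = -15.077 cm.
m_2 = -(-15.077)/(53.451) = 0.2821.
Total m = m_1 x m_2 = (0.2657)(0.2821) = 0.0750.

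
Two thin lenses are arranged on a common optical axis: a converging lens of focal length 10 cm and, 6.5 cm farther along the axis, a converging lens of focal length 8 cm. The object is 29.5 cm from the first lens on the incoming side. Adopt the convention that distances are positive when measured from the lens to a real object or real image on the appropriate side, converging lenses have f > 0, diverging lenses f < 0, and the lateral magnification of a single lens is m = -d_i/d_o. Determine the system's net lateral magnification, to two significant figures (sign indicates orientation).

Lens 1: 1/d_i1 = 1/f_1 - 1/d_o1 = 1/10 - 1/29.5 = 0.06610 cm^-1, so d_i1 = 15.128 cm.
m_1 = -(15.128)/29.5 = -0.5128.
Since 15.128 cm > 6.5 cm, the first image lies past the second lens and serves as a virtual object: d_o2 = L - d_i1 = -8.628 cm.
Lens 2: 1/d_i2 = 1/f_2 - 1/d_o2 = 1/8 - 1/(-8.628) = 0.24090 cm^-1, so d_i2 = 4.151 cm.
m_2 = -(4.151)/(-8.628) = 0.4811.
Total m = m_1 x m_2 = (-0.5128)(0.4811) = -0.2467.

-0.25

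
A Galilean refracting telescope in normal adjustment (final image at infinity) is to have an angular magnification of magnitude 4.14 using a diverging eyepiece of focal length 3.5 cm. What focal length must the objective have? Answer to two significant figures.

14 cm

|M| = f_obj/|f_eye|, so f_obj = |M| x |f_eye| = 4.14 x 3.5 = 14.490 cm.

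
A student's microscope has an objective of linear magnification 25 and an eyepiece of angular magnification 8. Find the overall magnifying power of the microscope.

The overall magnification of a compound microscope is the product of the objective and eyepiece magnifications:
M = M_obj x M_eye = 25 x 8 = 200.

200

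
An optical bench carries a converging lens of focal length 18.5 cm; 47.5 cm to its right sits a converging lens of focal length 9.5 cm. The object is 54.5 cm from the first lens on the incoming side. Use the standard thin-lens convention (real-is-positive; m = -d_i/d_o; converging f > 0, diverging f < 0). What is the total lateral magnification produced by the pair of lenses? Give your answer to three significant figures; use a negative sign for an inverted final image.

Applying the thin-lens equation to the first lens, 1/18.5 = 1/54.5 + 1/d_i1, which gives d_i1 = 28.007 cm.
Its lateral magnification is m_1 = -d_i1/d_o1 = -(28.007)/54.5 = -0.5139.
Object distance for lens 2: d_o2 = 47.5 - 28.007 = 19.493 cm.
Applying the thin-lens equation again with f_2 = 9.5 cm and d_o2 = 19.493 cm gives d_i2 = 18.531 cm.
m_2 = -(18.531)/(19.493) = -0.9507.
The system's lateral magnification is m_1 m_2 = (-0.5139)(-0.9507) = 0.4885.

0.489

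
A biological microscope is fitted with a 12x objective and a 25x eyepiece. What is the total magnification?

The overall magnification of a compound microscope is the product of the objective and eyepiece magnifications:
M = M_obj x M_eye = 12 x 25 = 300.

300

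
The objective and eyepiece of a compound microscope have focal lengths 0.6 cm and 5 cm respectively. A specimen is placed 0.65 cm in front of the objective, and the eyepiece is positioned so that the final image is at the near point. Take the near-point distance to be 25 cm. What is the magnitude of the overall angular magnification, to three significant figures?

Objective: 1/d_i = 1/f_obj - 1/d_o = 1/0.6 - 1/0.65 = 0.12821 cm^-1, so d_i = 7.800 cm.
m_obj = -d_i/d_o = -7.800/0.65 = -12.000.
Eyepiece angular magnification (image at near point): M_eye = 1 + D/f_e = 1 + 25/5 = 6.000.
Overall M = m_obj x M_eye = (-12.000)(6.000) = -72.00.
|M| = 72.00.

72.0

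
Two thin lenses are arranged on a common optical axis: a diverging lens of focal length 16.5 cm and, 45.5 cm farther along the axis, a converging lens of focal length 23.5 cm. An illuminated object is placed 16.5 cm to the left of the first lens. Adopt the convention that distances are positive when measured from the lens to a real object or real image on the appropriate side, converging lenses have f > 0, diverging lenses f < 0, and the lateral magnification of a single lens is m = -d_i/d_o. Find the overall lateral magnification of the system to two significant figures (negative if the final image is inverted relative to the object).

-0.39

Lens 1: 1/d_i1 = 1/f_1 - 1/d_o1 = 1/(-16.5) - 1/16.5 = -0.12121 cm^-1, so d_i1 = -8.250 cm.
m_1 = -(-8.250)/16.5 = 0.5000.
With d_i1 < 0 the first image is virtual and lies on the object side; the object distance for lens 2 is d_o2 = 45.5 - (-8.250) = 53.750 cm.
Lens 2: 1/d_i2 = 1/f_2 - 1/d_o2 = 1/23.5 - 1/(53.750) = 0.02395 cm^-1, so d_i2 = 41.756 cm.
m_2 = -(41.756)/(53.750) = -0.7769.
The system's lateral magnification is m_1 m_2 = (0.5000)(-0.7769) = -0.3884.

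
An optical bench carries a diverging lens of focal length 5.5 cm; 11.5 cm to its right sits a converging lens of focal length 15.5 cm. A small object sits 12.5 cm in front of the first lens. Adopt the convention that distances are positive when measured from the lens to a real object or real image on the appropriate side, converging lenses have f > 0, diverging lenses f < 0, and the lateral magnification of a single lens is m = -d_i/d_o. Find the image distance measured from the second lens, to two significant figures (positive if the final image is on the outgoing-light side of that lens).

Applying the thin-lens equation to the first lens, 1/(-5.5) = 1/12.5 + 1/d_i1, which gives d_i1 = -3.819 cm.
With d_i1 < 0 the first image is virtual and lies on the object side; the object distance for lens 2 is d_o2 = 11.5 - (-3.819) = 15.319 cm.
Applying the thin-lens equation again with f_2 = 15.5 cm and d_o2 = 15.319 cm gives d_i2 = -1315.115 cm.

-1300 cm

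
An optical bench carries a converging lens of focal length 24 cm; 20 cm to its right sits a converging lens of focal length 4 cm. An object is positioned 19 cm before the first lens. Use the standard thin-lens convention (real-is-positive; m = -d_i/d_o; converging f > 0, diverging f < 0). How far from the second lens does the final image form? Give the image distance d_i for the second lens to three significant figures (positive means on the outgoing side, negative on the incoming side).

Applying the thin-lens equation to the first lens, 1/24 = 1/19 + 1/d_i1, which gives d_i1 = -91.200 cm.
With d_i1 < 0 the first image is virtual and lies on the object side; the object distance for lens 2 is d_o2 = 20 - (-91.200) = 111.200 cm.
Applying the thin-lens equation again with f_2 = 4 cm and d_o2 = 111.200 cm gives d_i2 = 4.149 cm.

4.15 cm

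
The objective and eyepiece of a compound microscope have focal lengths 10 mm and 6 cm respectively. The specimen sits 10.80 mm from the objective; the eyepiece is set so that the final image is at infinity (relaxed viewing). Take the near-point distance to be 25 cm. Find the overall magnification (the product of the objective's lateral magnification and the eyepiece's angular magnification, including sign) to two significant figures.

Convert to cm: f_obj = 10 mm = 1 cm; d_o = 10.80 mm = 1.08 cm.
Objective: 1/d_i = 1/f_obj - 1/d_o = 1/1 - 1/1.08 = 0.07407 cm^-1, so d_i = 13.500 cm.
m_obj = -d_i/d_o = -13.500/1.08 = -12.500.
Eyepiece angular magnification (image at infinity): M_eye = D/f_e = 25/6 = 4.167.
Overall M = m_obj x M_eye = (-12.500)(4.167) = -52.08.

-52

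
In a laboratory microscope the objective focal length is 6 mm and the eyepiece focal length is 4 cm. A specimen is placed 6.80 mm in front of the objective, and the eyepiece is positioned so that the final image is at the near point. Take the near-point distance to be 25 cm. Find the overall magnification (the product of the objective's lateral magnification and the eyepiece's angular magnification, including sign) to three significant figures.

Convert to cm: f_obj = 6 mm = 0.6 cm; d_o = 6.80 mm = 0.68 cm.
Objective: 1/d_i = 1/f_obj - 1/d_o = 1/0.6 - 1/0.68 = 0.19608 cm^-1, so d_i = 5.100 cm.
m_obj = -d_i/d_o = -5.100/0.68 = -7.500.
Eyepiece angular magnification (image at near point): M_eye = 1 + D/f_e = 1 + 25/4 = 7.250.
Overall M = m_obj x M_eye = (-7.500)(7.250) = -54.37.

-54.4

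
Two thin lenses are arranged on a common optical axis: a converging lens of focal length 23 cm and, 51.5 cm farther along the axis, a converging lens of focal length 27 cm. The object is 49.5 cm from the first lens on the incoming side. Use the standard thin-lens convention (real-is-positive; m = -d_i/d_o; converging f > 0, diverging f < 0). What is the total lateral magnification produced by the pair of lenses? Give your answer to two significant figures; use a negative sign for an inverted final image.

-1.3

First lens: d_i1 = 1/(1/23 - 1/49.5) = 42.962 cm.
m_1 = -(42.962)/49.5 = -0.8679.
That image sits 8.538 cm in front of the second lens, so d_o2 = 8.538 cm.
Second lens: d_i2 = 1/(1/27 - 1/(8.538)) = -12.486 cm.
m_2 = -(-12.486)/(8.538) = 1.4624.
Overall magnification: m = m_1 m_2 = -1.2693.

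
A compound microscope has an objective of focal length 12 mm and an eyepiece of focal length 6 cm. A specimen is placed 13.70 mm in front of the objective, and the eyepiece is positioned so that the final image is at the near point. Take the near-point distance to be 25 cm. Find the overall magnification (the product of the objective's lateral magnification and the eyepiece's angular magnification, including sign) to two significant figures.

Convert to cm: f_obj = 12 mm = 1.2 cm; d_o = 13.70 mm = 1.37 cm.
Objective: 1/d_i = 1/f_obj - 1/d_o = 1/1.2 - 1/1.37 = 0.10341 cm^-1, so d_i = 9.671 cm.
m_obj = -d_i/d_o = -9.671/1.37 = -7.059.
Eyepiece angular magnification (image at near point): M_eye = 1 + D/f_e = 1 + 25/6 = 5.167.
Overall M = m_obj x M_eye = (-7.059)(5.167) = -36.47.

-36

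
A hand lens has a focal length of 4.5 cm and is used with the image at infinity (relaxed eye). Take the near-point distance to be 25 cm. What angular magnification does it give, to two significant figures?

M = D/f = 25/4.5 = 5.556.

5.6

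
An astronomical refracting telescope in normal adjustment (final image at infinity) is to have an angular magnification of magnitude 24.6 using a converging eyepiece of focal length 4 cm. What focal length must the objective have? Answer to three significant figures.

|M| = f_obj/|f_eye|, so f_obj = |M| x |f_eye| = 24.6 x 4 = 98.400 cm.

98.4 cm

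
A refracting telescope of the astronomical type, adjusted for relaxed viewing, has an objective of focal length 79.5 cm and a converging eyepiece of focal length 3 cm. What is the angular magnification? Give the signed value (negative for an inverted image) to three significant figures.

M = -f_obj/f_eye = -79.5/(3) = -26.500.

-26.5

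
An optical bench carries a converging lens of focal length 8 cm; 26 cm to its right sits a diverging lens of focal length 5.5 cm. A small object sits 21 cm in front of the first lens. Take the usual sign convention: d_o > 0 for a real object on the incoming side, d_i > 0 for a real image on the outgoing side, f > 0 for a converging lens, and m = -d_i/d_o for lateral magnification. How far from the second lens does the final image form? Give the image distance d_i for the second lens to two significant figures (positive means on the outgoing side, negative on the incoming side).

Applying the thin-lens equation to the first lens, 1/8 = 1/21 + 1/d_i1, which gives d_i1 = 12.923 cm.
The intermediate image is 12.923 cm to the right of lens 1, so d_o2 = L - d_i1 = 26 - 12.923 = 13.077 cm.
Applying the thin-lens equation again with f_2 = -5.5 cm and d_o2 = 13.077 cm gives d_i2 = -3.872 cm.

-3.9 cm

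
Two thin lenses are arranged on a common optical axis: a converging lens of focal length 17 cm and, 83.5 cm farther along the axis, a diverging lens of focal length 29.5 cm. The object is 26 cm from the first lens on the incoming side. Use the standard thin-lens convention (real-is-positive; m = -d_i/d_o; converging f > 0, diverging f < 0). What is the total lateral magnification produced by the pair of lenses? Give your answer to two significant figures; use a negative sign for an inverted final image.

-0.87

First lens: d_i1 = 1/(1/17 - 1/26) = 49.111 cm.
m_1 = -(49.111)/26 = -1.8889.
That image sits 34.389 cm in front of the second lens, so d_o2 = 34.389 cm.
Second lens: d_i2 = 1/(1/(-29.5) - 1/(34.389)) = -15.879 cm.
m_2 = -(-15.879)/(34.389) = 0.4617.
The system's lateral magnification is m_1 m_2 = (-1.8889)(0.4617) = -0.8722.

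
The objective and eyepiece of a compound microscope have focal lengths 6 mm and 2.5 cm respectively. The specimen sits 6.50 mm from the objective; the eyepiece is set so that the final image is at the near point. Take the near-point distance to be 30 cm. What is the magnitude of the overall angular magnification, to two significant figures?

Convert to cm: f_obj = 6 mm = 0.6 cm; d_o = 6.50 mm = 0.65 cm.
Objective: 1/d_i = 1/f_obj - 1/d_o = 1/0.6 - 1/0.65 = 0.12821 cm^-1, so d_i = 7.800 cm.
m_obj = -d_i/d_o = -7.800/0.65 = -12.000.
Eyepiece angular magnification (image at near point): M_eye = 1 + D/f_e = 1 + 30/2.5 = 13.000.
Overall M = m_obj x M_eye = (-12.000)(13.000) = -156.00.
|M| = 156.00.

160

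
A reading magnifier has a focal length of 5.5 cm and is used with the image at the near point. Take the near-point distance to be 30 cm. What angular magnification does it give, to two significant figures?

M = 1 + D/f = 1 + 30/5.5 = 6.455.

6.5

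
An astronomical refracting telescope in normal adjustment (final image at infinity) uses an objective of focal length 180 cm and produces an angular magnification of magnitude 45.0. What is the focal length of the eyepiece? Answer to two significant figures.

|M| = f_obj/f_eye, so f_eye = f_obj/|M| = 180/45.0 = 4.000 cm.

4.0 cm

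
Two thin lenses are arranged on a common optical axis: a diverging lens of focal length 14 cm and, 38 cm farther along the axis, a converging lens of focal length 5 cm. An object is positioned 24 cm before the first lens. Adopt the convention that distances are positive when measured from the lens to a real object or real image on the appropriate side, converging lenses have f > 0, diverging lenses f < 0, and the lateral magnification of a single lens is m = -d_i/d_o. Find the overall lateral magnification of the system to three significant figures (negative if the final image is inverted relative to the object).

-0.0440

First lens: d_i1 = 1/(1/(-14) - 1/24) = -8.842 cm.
m_1 = -(-8.842)/24 = 0.3684.
With d_i1 < 0 the first image is virtual and lies on the object side; the object distance for lens 2 is d_o2 = 38 - (-8.842) = 46.842 cm.
Second lens: d_i2 = 1/(1/5 - 1/(46.842)) = 5.597 cm.
m_2 = -(5.597)/(46.842) = -0.1195.
The system's lateral magnification is m_1 m_2 = (0.3684)(-0.1195) = -0.0440.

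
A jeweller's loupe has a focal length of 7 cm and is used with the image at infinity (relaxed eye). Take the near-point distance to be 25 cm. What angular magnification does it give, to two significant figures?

M = D/f = 25/7 = 3.571.

3.6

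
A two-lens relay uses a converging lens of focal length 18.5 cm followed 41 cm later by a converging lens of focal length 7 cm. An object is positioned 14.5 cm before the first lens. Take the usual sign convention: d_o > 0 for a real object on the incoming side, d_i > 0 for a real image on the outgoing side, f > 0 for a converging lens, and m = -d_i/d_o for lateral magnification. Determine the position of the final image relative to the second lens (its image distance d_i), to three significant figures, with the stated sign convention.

First lens: d_i1 = 1/(1/18.5 - 1/14.5) = -67.063 cm.
The intermediate image is virtual, 67.063 cm to the left of lens 1, so d_o2 = L - d_i1 = 41 - (-67.063) = 108.063 cm.
Second lens: d_i2 = 1/(1/7 - 1/(108.063)) = 7.485 cm.

7.48 cm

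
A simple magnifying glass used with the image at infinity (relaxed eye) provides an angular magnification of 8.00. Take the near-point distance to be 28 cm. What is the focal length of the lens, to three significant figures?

For the image at infinity, M = D/f.
f = D/M = 28/8.0 = 3.500 cm.

3.50 cm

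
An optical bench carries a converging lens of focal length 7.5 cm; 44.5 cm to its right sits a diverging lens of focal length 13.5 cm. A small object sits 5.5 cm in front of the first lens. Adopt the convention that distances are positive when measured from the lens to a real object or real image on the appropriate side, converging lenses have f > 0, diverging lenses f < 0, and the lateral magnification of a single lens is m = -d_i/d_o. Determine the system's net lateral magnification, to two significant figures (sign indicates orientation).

Applying the thin-lens equation to the first lens, 1/7.5 = 1/5.5 + 1/d_i1, which gives d_i1 = -20.625 cm.
Its lateral magnification is m_1 = -d_i1/d_o1 = -(-20.625)/5.5 = 3.7500.
With d_i1 < 0 the first image is virtual and lies on the object side; the object distance for lens 2 is d_o2 = 44.5 - (-20.625) = 65.125 cm.
Applying the thin-lens equation again with f_2 = -13.5 cm and d_o2 = 65.125 cm gives d_i2 = -11.182 cm.
m_2 = -(-11.182)/(65.125) = 0.1717.
Total m = m_1 x m_2 = (3.7500)(0.1717) = 0.6439.

0.64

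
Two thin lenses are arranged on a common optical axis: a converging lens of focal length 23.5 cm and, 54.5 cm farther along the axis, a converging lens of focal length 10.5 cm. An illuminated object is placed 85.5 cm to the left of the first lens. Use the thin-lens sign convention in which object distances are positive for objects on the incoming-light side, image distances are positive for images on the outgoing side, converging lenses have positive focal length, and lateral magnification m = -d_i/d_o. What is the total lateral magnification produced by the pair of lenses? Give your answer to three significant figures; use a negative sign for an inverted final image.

0.343

Lens 1: 1/d_i1 = 1/f_1 - 1/d_o1 = 1/23.5 - 1/85.5 = 0.03086 cm^-1, so d_i1 = 32.407 cm.
m_1 = -(32.407)/85.5 = -0.3790.
The intermediate image is 32.407 cm to the right of lens 1, so d_o2 = L - d_i1 = 54.5 - 32.407 = 22.093 cm.
Lens 2: 1/d_i2 = 1/f_2 - 1/d_o2 = 1/10.5 - 1/(22.093) = 0.04997 cm^-1, so d_i2 = 20.010 cm.
m_2 = -(20.010)/(22.093) = -0.9057.
Overall magnification: m = m_1 m_2 = 0.3433.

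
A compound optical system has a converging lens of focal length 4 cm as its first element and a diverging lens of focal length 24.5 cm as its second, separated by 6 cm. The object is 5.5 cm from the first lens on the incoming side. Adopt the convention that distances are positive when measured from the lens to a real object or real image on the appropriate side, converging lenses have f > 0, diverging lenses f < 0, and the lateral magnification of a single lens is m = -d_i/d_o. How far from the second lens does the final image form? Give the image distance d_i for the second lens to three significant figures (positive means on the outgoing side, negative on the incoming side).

13.4 cm

First lens: d_i1 = 1/(1/4 - 1/5.5) = 14.667 cm.
Since 14.667 cm > 6 cm, the first image lies past the second lens and serves as a virtual object: d_o2 = L - d_i1 = -8.667 cm.
Second lens: d_i2 = 1/(1/(-24.5) - 1/(-8.667)) = 13.411 cm.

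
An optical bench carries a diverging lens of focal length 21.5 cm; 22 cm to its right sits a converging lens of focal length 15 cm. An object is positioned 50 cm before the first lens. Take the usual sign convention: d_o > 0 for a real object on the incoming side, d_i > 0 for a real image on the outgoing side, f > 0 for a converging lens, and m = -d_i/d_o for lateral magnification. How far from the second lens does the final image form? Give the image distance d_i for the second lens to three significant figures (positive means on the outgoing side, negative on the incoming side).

First lens: d_i1 = 1/(1/(-21.5) - 1/50) = -15.035 cm.
The intermediate image is virtual, 15.035 cm to the left of lens 1, so d_o2 = L - d_i1 = 22 - (-15.035) = 37.035 cm.
Second lens: d_i2 = 1/(1/15 - 1/(37.035)) = 25.211 cm.

25.2 cm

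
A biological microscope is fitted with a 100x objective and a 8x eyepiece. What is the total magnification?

800

The overall magnification of a compound microscope is the product of the objective and eyepiece magnifications:
M = M_obj x M_eye = 100 x 8 = 800.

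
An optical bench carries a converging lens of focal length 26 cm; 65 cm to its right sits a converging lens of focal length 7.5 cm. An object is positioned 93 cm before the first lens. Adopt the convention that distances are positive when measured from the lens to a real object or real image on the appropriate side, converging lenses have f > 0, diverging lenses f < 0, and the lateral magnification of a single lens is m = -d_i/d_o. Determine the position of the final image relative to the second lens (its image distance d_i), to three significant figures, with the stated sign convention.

Lens 1: 1/d_i1 = 1/f_1 - 1/d_o1 = 1/26 - 1/93 = 0.02771 cm^-1, so d_i1 = 36.090 cm.
Object distance for lens 2: d_o2 = 65 - 36.090 = 28.910 cm.
Lens 2: 1/d_i2 = 1/f_2 - 1/d_o2 = 1/7.5 - 1/(28.910) = 0.09874 cm^-1, so d_i2 = 10.127 cm.

10.1 cm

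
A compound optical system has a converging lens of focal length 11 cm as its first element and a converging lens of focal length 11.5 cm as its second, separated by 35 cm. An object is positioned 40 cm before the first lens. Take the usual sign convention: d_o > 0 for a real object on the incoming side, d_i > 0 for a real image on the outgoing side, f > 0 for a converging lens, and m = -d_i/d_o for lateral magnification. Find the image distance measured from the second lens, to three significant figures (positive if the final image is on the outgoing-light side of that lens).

27.4 cm

Lens 1: 1/d_i1 = 1/f_1 - 1/d_o1 = 1/11 - 1/40 = 0.06591 cm^-1, so d_i1 = 15.172 cm.
Object distance for lens 2: d_o2 = 35 - 15.172 = 19.828 cm.
Lens 2: 1/d_i2 = 1/f_2 - 1/d_o2 = 1/11.5 - 1/(19.828) = 0.03652 cm^-1, so d_i2 = 27.381 cm.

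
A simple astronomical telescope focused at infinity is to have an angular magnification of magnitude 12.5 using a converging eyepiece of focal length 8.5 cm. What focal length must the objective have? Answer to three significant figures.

|M| = f_obj/|f_eye|, so f_obj = |M| x |f_eye| = 12.5 x 8.5 = 106.250 cm.

106 cm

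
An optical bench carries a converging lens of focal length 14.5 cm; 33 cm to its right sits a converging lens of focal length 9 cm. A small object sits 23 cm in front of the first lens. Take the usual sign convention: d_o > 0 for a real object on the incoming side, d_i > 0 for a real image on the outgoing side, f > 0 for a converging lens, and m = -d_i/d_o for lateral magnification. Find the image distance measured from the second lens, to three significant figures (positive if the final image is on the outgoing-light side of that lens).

3.68 cm

Lens 1: 1/d_i1 = 1/f_1 - 1/d_o1 = 1/14.5 - 1/23 = 0.02549 cm^-1, so d_i1 = 39.235 cm.
Since 39.235 cm > 33 cm, the first image lies past the second lens and serves as a virtual object: d_o2 = L - d_i1 = -6.235 cm.
Lens 2: 1/d_i2 = 1/f_2 - 1/d_o2 = 1/9 - 1/(-6.235) = 0.27149 cm^-1, so d_i2 = 3.683 cm.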